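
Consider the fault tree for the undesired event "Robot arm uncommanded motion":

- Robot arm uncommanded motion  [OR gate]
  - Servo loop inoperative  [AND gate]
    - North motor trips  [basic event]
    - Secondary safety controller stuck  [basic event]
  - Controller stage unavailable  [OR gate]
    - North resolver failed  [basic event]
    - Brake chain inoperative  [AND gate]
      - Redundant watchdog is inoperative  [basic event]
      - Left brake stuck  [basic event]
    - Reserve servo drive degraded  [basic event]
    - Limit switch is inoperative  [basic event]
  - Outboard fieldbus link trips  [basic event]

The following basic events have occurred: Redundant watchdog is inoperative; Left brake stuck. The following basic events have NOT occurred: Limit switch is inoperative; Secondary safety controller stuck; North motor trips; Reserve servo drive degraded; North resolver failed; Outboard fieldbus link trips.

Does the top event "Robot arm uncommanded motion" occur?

Yes

Servo loop inoperative [AND]: North motor trips=not, Secondary safety controller stuck=not → not all inputs occur → does not occur.
Brake chain inoperative [AND]: Redundant watchdog is inoperative=occurs, Left brake stuck=occurs → all inputs occur → occurs.
Controller stage unavailable [OR]: North resolver failed=not, Brake chain inoperative=occurs, Reserve servo drive degraded=not, Limit switch is inoperative=not → at least one input occurs → occurs.
Robot arm uncommanded motion [OR]: Servo loop inoperative=not, Controller stage unavailable=occurs, Outboard fieldbus link trips=not → at least one input occurs → occurs.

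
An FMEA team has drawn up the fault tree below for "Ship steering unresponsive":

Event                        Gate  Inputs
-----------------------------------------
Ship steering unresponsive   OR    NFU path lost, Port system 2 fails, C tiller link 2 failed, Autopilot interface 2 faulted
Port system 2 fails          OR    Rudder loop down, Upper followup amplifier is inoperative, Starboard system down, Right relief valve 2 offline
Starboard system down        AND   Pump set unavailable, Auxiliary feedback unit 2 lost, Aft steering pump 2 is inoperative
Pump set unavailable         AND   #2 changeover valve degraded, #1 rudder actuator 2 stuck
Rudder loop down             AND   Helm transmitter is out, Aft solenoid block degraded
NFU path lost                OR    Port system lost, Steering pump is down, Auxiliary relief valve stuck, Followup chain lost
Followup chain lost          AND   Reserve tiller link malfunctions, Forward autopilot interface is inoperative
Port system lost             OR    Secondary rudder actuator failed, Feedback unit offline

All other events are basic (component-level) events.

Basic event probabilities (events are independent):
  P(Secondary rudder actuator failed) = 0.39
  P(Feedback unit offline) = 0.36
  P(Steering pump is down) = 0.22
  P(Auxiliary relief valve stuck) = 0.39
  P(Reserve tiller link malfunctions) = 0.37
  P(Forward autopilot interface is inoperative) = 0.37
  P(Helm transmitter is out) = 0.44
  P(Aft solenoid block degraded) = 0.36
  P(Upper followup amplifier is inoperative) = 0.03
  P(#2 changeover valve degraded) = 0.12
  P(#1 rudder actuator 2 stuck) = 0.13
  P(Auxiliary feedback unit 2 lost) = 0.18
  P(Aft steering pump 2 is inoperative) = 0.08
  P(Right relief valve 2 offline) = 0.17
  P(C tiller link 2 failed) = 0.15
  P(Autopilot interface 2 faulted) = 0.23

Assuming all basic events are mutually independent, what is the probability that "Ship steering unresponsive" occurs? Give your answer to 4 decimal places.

P(Port system lost) [OR] = 1 − (1−0.39) × (1−0.36) = 0.609600
P(Followup chain lost) [AND] = 0.37 × 0.37 = 0.136900
P(NFU path lost) [OR] = 1 − (1−0.609600) × (1−0.22) × (1−0.39) × (1−0.136900) = 0.839677
P(Rudder loop down) [AND] = 0.44 × 0.36 = 0.158400
P(Pump set unavailable) [AND] = 0.12 × 0.13 = 0.015600
P(Starboard system down) [AND] = 0.015600 × 0.18 × 0.08 = 0.000225
P(Port system 2 fails) [OR] = 1 − (1−0.158400) × (1−0.03) × (1−0.000225) × (1−0.17) = 0.322580
P(Ship steering unresponsive) [OR] = 1 − (1−0.839677) × (1−0.322580) × (1−0.15) × (1−0.23) = 0.928917
Rounded to 4 decimal places: P(Ship steering unresponsive) ≈ 0.9289.

0.9289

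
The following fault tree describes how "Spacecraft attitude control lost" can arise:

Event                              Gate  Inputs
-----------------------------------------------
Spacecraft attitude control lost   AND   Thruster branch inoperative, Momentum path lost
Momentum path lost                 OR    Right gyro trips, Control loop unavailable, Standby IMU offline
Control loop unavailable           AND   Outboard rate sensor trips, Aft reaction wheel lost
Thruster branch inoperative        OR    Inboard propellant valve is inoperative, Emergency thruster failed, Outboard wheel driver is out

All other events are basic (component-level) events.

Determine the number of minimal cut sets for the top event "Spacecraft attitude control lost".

Thruster branch inoperative [OR]: union of children's cut sets → 3 cut set(s).
Control loop unavailable [AND]: one cut set from each child combined → 1 × 1 = 1 cut set(s).
Momentum path lost [OR]: union of children's cut sets → 3 cut set(s).
Spacecraft attitude control lost [AND]: one cut set from each child combined → 3 × 3 = 9 cut set(s).
Minimal cut sets: {Inboard propellant valve is inoperative, Right gyro trips}; {Aft reaction wheel lost, Inboard propellant valve is inoperative, Outboard rate sensor trips}; {Inboard propellant valve is inoperative, Standby IMU offline}; {Emergency thruster failed, Right gyro trips}; {Aft reaction wheel lost, Emergency thruster failed, Outboard rate sensor trips}; {Emergency thruster failed, Standby IMU offline}; {Outboard wheel driver is out, Right gyro trips}; {Aft reaction wheel lost, Outboard rate sensor trips, Outboard wheel driver is out}; {Outboard wheel driver is out, Standby IMU offline}.

9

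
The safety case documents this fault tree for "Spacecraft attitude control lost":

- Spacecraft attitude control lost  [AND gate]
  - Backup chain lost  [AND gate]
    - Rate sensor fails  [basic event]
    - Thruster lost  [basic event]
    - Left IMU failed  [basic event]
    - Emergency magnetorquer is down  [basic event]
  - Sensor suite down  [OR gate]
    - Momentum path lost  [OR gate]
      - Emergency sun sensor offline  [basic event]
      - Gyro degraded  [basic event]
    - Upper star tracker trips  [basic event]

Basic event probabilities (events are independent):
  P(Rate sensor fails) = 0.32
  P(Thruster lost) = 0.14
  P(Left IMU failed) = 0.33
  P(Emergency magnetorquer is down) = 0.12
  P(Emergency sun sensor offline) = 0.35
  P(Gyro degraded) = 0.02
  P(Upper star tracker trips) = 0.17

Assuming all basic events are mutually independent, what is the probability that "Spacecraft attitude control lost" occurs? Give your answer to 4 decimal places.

P(Backup chain lost) [AND] = 0.32 × 0.14 × 0.33 × 0.12 = 0.001774
P(Momentum path lost) [OR] = 1 − (1−0.35) × (1−0.02) = 0.363000
P(Sensor suite down) [OR] = 1 − (1−0.363000) × (1−0.17) = 0.471290
P(Spacecraft attitude control lost) [AND] = 0.001774 × 0.471290 = 0.000836
Rounded to 4 decimal places: P(Spacecraft attitude control lost) ≈ 0.0008.

0.0008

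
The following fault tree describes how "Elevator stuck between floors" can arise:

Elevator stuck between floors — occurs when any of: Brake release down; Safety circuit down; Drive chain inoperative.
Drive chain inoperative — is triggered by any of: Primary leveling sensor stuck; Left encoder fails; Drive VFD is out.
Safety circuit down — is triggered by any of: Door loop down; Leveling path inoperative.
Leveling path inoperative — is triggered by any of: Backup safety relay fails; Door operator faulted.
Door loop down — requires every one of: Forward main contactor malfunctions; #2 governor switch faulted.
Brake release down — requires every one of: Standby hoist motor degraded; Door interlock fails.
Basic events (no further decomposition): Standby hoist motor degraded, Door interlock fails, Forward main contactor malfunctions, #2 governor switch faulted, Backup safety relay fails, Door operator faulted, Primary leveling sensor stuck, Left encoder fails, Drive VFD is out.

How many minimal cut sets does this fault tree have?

7

Brake release down [AND]: one cut set from each child combined → 1 × 1 = 1 cut set(s).
Door loop down [AND]: one cut set from each child combined → 1 × 1 = 1 cut set(s).
Leveling path inoperative [OR]: union of children's cut sets → 2 cut set(s).
Safety circuit down [OR]: union of children's cut sets → 3 cut set(s).
Drive chain inoperative [OR]: union of children's cut sets → 3 cut set(s).
Elevator stuck between floors [OR]: union of children's cut sets → 7 cut set(s).
Minimal cut sets: {Door interlock fails, Standby hoist motor degraded}; {#2 governor switch faulted, Forward main contactor malfunctions}; {Backup safety relay fails}; {Door operator faulted}; {Primary leveling sensor stuck}; {Left encoder fails}; {Drive VFD is out}.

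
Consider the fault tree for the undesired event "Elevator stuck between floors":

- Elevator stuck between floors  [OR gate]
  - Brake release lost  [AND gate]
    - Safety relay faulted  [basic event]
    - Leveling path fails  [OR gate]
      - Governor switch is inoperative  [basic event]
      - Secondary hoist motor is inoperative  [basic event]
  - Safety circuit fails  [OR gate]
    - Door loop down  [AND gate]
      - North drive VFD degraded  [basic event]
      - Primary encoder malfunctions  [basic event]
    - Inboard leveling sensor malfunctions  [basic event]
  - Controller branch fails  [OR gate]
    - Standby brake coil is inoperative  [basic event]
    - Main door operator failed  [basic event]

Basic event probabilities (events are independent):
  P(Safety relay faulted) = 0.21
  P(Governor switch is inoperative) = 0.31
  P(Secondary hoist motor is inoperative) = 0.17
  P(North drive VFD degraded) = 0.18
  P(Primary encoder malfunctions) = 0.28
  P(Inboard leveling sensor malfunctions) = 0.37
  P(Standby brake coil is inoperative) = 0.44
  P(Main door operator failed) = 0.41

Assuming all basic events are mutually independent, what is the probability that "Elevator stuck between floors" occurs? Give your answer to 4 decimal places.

0.8201

P(Leveling path fails) [OR] = 1 − (1−0.31) × (1−0.17) = 0.427300
P(Brake release lost) [AND] = 0.21 × 0.427300 = 0.089733
P(Door loop down) [AND] = 0.18 × 0.28 = 0.050400
P(Safety circuit fails) [OR] = 1 − (1−0.050400) × (1−0.37) = 0.401752
P(Controller branch fails) [OR] = 1 − (1−0.44) × (1−0.41) = 0.669600
P(Elevator stuck between floors) [OR] = 1 − (1−0.089733) × (1−0.401752) × (1−0.669600) = 0.820076
Rounded to 4 decimal places: P(Elevator stuck between floors) ≈ 0.8201.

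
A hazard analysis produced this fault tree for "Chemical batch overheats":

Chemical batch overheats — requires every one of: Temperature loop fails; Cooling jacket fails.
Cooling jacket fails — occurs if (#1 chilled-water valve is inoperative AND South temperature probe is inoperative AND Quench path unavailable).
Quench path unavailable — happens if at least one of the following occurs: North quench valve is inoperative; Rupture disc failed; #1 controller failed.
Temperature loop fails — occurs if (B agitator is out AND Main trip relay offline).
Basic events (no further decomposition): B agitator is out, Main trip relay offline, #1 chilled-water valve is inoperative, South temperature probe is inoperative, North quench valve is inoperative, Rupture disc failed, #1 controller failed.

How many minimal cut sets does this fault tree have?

Temperature loop fails [AND]: one cut set from each child combined → 1 × 1 = 1 cut set(s).
Quench path unavailable [OR]: union of children's cut sets → 3 cut set(s).
Cooling jacket fails [AND]: one cut set from each child combined → 1 × 1 × 3 = 3 cut set(s).
Chemical batch overheats [AND]: one cut set from each child combined → 1 × 3 = 3 cut set(s).
Minimal cut sets: {#1 chilled-water valve is inoperative, B agitator is out, Main trip relay offline, North quench valve is inoperative, South temperature probe is inoperative}; {#1 chilled-water valve is inoperative, B agitator is out, Main trip relay offline, Rupture disc failed, South temperature probe is inoperative}; {#1 chilled-water valve is inoperative, #1 controller failed, B agitator is out, Main trip relay offline, South temperature probe is inoperative}.

3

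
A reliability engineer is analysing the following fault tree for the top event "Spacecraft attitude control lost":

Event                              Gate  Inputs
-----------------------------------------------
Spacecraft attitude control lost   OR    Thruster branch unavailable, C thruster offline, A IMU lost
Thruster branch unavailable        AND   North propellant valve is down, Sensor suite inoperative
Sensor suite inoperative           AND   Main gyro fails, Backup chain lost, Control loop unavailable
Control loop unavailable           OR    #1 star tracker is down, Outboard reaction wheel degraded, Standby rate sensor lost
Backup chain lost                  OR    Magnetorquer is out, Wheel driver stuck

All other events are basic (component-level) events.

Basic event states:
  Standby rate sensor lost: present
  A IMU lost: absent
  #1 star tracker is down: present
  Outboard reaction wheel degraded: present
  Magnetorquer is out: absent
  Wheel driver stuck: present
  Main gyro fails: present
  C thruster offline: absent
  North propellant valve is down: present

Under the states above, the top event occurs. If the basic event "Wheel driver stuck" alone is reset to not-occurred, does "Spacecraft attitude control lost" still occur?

Counterfactual: set "Wheel driver stuck" to not occurred.
Backup chain lost [OR]: Magnetorquer is out=not, Wheel driver stuck=not → no input occurs → does not occur.
Control loop unavailable [OR]: #1 star tracker is down=occurs, Outboard reaction wheel degraded=occurs, Standby rate sensor lost=occurs → at least one input occurs → occurs.
Sensor suite inoperative [AND]: Main gyro fails=occurs, Backup chain lost=not, Control loop unavailable=occurs → not all inputs occur → does not occur.
Thruster branch unavailable [AND]: North propellant valve is down=occurs, Sensor suite inoperative=not → not all inputs occur → does not occur.
Spacecraft attitude control lost [OR]: Thruster branch unavailable=not, C thruster offline=not, A IMU lost=not → no input occurs → does not occur.

No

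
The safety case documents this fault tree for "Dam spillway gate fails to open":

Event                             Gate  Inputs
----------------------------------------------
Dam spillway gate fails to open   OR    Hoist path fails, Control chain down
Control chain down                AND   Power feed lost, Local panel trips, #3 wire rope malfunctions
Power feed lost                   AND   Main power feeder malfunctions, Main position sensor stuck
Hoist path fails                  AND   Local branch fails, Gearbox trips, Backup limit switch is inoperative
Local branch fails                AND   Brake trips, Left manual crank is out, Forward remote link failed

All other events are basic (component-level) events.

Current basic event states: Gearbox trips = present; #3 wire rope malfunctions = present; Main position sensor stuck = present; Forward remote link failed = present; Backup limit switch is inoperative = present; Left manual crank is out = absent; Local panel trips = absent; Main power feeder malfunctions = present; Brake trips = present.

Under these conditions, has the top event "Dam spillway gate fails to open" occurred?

No

Local branch fails [AND]: Brake trips=occurs, Left manual crank is out=not, Forward remote link failed=occurs → not all inputs occur → does not occur.
Hoist path fails [AND]: Local branch fails=not, Gearbox trips=occurs, Backup limit switch is inoperative=occurs → not all inputs occur → does not occur.
Power feed lost [AND]: Main power feeder malfunctions=occurs, Main position sensor stuck=occurs → all inputs occur → occurs.
Control chain down [AND]: Power feed lost=occurs, Local panel trips=not, #3 wire rope malfunctions=occurs → not all inputs occur → does not occur.
Dam spillway gate fails to open [OR]: Hoist path fails=not, Control chain down=not → no input occurs → does not occur.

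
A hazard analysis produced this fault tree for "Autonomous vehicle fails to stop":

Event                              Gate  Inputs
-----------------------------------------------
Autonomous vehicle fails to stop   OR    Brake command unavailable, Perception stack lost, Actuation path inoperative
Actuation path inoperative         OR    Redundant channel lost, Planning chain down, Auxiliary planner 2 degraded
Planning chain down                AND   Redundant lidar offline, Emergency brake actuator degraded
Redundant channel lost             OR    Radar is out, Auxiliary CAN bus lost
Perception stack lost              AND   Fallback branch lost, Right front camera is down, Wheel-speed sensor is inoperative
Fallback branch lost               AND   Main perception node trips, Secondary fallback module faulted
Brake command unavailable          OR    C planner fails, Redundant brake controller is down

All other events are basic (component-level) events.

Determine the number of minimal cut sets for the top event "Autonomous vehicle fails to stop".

Brake command unavailable [OR]: union of children's cut sets → 2 cut set(s).
Fallback branch lost [AND]: one cut set from each child combined → 1 × 1 = 1 cut set(s).
Perception stack lost [AND]: one cut set from each child combined → 1 × 1 × 1 = 1 cut set(s).
Redundant channel lost [OR]: union of children's cut sets → 2 cut set(s).
Planning chain down [AND]: one cut set from each child combined → 1 × 1 = 1 cut set(s).
Actuation path inoperative [OR]: union of children's cut sets → 4 cut set(s).
Autonomous vehicle fails to stop [OR]: union of children's cut sets → 7 cut set(s).
Minimal cut sets: {C planner fails}; {Redundant brake controller is down}; {Main perception node trips, Right front camera is down, Secondary fallback module faulted, Wheel-speed sensor is inoperative}; {Radar is out}; {Auxiliary CAN bus lost}; {Emergency brake actuator degraded, Redundant lidar offline}; {Auxiliary planner 2 degraded}.

7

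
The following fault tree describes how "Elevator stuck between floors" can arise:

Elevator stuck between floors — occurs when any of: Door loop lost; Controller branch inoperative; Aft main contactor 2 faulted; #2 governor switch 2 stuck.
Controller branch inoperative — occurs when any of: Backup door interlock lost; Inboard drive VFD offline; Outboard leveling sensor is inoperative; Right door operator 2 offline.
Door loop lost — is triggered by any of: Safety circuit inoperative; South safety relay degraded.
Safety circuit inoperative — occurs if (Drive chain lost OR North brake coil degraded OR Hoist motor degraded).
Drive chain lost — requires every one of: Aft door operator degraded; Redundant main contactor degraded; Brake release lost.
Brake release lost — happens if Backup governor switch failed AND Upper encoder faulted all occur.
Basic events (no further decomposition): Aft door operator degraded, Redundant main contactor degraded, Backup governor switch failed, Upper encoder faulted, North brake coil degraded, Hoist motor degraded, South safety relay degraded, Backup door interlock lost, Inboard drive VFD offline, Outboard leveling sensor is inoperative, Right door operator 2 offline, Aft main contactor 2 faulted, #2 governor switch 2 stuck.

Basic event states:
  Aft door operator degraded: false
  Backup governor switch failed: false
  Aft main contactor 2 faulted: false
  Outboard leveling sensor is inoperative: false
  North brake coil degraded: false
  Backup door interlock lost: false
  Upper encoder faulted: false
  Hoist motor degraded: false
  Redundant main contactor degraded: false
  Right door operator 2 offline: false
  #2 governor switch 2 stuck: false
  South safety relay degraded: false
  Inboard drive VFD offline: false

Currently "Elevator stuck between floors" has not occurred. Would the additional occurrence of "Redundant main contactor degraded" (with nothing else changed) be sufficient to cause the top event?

No

Counterfactual: set "Redundant main contactor degraded" to occurred.
Brake release lost [AND]: Backup governor switch failed=not, Upper encoder faulted=not → not all inputs occur → does not occur.
Drive chain lost [AND]: Aft door operator degraded=not, Redundant main contactor degraded=occurs, Brake release lost=not → not all inputs occur → does not occur.
Safety circuit inoperative [OR]: Drive chain lost=not, North brake coil degraded=not, Hoist motor degraded=not → no input occurs → does not occur.
Door loop lost [OR]: Safety circuit inoperative=not, South safety relay degraded=not → no input occurs → does not occur.
Controller branch inoperative [OR]: Backup door interlock lost=not, Inboard drive VFD offline=not, Outboard leveling sensor is inoperative=not, Right door operator 2 offline=not → no input occurs → does not occur.
Elevator stuck between floors [OR]: Door loop lost=not, Controller branch inoperative=not, Aft main contactor 2 faulted=not, #2 governor switch 2 stuck=not → no input occurs → does not occur.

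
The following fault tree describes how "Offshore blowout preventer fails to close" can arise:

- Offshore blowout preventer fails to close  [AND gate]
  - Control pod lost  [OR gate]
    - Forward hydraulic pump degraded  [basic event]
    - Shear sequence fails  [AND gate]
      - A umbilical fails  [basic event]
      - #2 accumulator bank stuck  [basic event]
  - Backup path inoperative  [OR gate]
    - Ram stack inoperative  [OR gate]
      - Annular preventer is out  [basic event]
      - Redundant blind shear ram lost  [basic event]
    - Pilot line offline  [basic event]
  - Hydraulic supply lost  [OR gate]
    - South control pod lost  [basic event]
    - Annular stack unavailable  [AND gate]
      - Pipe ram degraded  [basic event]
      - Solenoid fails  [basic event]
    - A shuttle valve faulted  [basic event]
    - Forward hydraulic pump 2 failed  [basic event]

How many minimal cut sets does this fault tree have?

24

Shear sequence fails [AND]: one cut set from each child combined → 1 × 1 = 1 cut set(s).
Control pod lost [OR]: union of children's cut sets → 2 cut set(s).
Ram stack inoperative [OR]: union of children's cut sets → 2 cut set(s).
Backup path inoperative [OR]: union of children's cut sets → 3 cut set(s).
Annular stack unavailable [AND]: one cut set from each child combined → 1 × 1 = 1 cut set(s).
Hydraulic supply lost [OR]: union of children's cut sets → 4 cut set(s).
Offshore blowout preventer fails to close [AND]: one cut set from each child combined → 2 × 3 × 4 = 24 cut set(s).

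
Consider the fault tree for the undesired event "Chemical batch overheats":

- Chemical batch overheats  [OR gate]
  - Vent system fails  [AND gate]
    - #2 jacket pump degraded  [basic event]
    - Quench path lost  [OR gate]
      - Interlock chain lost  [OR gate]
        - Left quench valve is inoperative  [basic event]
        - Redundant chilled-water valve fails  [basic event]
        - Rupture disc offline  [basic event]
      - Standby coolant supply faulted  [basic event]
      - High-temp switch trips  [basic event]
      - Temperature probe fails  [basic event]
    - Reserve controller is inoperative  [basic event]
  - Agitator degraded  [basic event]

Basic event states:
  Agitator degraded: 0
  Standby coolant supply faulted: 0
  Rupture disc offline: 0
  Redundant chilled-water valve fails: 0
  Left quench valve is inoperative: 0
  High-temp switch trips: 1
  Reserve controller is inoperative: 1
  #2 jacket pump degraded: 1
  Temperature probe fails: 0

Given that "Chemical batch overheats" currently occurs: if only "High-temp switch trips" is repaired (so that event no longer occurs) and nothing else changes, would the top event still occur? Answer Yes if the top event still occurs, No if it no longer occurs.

Counterfactual: set "High-temp switch trips" to not occurred.
Interlock chain lost [OR]: Left quench valve is inoperative=not, Redundant chilled-water valve fails=not, Rupture disc offline=not → no input occurs → does not occur.
Quench path lost [OR]: Interlock chain lost=not, Standby coolant supply faulted=not, High-temp switch trips=not, Temperature probe fails=not → no input occurs → does not occur.
Vent system fails [AND]: #2 jacket pump degraded=occurs, Quench path lost=not, Reserve controller is inoperative=occurs → not all inputs occur → does not occur.
Chemical batch overheats [OR]: Vent system fails=not, Agitator degraded=not → no input occurs → does not occur.

No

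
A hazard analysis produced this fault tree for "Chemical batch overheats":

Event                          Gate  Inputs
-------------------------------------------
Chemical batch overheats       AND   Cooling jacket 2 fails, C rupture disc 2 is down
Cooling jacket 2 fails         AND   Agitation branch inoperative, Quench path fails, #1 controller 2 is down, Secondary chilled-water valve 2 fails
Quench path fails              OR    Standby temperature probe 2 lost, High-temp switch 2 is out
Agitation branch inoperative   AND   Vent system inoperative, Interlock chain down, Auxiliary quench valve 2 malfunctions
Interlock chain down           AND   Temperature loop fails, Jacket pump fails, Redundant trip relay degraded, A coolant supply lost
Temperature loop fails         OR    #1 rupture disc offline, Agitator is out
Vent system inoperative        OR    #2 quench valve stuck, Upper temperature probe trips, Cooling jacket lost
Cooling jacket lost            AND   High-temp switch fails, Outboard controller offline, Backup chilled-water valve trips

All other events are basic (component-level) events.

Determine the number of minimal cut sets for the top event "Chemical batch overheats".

12

Cooling jacket lost [AND]: one cut set from each child combined → 1 × 1 × 1 = 1 cut set(s).
Vent system inoperative [OR]: union of children's cut sets → 3 cut set(s).
Temperature loop fails [OR]: union of children's cut sets → 2 cut set(s).
Interlock chain down [AND]: one cut set from each child combined → 2 × 1 × 1 × 1 = 2 cut set(s).
Agitation branch inoperative [AND]: one cut set from each child combined → 3 × 2 × 1 = 6 cut set(s).
Quench path fails [OR]: union of children's cut sets → 2 cut set(s).
Cooling jacket 2 fails [AND]: one cut set from each child combined → 6 × 2 × 1 × 1 = 12 cut set(s).
Chemical batch overheats [AND]: one cut set from each child combined → 12 × 1 = 12 cut set(s).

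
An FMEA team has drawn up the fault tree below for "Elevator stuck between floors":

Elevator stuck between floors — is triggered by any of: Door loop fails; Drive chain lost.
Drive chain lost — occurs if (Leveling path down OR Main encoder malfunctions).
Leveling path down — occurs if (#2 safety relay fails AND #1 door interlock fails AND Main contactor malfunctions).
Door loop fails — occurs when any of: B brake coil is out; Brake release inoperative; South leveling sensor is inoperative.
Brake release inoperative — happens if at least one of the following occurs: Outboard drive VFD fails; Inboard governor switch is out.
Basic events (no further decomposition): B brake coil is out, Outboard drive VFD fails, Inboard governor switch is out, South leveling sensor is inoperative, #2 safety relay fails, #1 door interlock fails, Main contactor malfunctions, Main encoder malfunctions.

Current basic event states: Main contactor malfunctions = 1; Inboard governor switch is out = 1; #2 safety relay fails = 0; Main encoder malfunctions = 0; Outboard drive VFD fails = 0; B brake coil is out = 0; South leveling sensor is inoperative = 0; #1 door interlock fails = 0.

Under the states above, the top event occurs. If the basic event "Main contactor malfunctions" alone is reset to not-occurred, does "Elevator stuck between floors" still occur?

Counterfactual: set "Main contactor malfunctions" to not occurred.
Brake release inoperative [OR]: Outboard drive VFD fails=not, Inboard governor switch is out=occurs → at least one input occurs → occurs.
Door loop fails [OR]: B brake coil is out=not, Brake release inoperative=occurs, South leveling sensor is inoperative=not → at least one input occurs → occurs.
Leveling path down [AND]: #2 safety relay fails=not, #1 door interlock fails=not, Main contactor malfunctions=not → not all inputs occur → does not occur.
Drive chain lost [OR]: Leveling path down=not, Main encoder malfunctions=not → no input occurs → does not occur.
Elevator stuck between floors [OR]: Door loop fails=occurs, Drive chain lost=not → at least one input occurs → occurs.

Yes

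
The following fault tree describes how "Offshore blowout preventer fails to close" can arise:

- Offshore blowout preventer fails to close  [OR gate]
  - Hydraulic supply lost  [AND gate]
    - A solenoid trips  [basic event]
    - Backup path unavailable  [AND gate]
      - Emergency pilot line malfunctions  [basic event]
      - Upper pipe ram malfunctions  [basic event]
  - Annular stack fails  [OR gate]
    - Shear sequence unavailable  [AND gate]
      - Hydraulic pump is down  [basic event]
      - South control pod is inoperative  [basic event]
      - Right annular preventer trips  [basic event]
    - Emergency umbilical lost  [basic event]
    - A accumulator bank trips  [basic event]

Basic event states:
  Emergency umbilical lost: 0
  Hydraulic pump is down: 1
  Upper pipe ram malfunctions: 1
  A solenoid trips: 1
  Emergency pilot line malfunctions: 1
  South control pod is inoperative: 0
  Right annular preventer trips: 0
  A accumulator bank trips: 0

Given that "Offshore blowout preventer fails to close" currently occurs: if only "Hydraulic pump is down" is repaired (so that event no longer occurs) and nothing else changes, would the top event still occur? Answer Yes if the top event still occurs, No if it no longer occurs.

Yes

Counterfactual: set "Hydraulic pump is down" to not occurred.
Backup path unavailable [AND]: Emergency pilot line malfunctions=occurs, Upper pipe ram malfunctions=occurs → all inputs occur → occurs.
Hydraulic supply lost [AND]: A solenoid trips=occurs, Backup path unavailable=occurs → all inputs occur → occurs.
Shear sequence unavailable [AND]: Hydraulic pump is down=not, South control pod is inoperative=not, Right annular preventer trips=not → not all inputs occur → does not occur.
Annular stack fails [OR]: Shear sequence unavailable=not, Emergency umbilical lost=not, A accumulator bank trips=not → no input occurs → does not occur.
Offshore blowout preventer fails to close [OR]: Hydraulic supply lost=occurs, Annular stack fails=not → at least one input occurs → occurs.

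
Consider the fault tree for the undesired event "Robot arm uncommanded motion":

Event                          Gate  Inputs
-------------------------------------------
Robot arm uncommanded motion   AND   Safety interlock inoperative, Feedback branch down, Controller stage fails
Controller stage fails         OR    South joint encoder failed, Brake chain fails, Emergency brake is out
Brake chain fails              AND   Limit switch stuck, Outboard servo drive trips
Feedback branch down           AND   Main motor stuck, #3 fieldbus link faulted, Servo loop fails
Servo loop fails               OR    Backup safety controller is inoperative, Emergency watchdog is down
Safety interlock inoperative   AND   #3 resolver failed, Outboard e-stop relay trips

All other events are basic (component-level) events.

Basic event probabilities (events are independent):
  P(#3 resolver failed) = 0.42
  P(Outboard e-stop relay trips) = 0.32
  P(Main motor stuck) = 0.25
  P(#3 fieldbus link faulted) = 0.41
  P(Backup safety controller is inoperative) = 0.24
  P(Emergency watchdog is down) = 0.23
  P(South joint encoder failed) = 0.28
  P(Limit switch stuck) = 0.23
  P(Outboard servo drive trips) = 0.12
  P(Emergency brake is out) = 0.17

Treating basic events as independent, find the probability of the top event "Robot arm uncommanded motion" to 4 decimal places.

P(Safety interlock inoperative) [AND] = 0.42 × 0.32 = 0.134400
P(Servo loop fails) [OR] = 1 − (1−0.24) × (1−0.23) = 0.414800
P(Feedback branch down) [AND] = 0.25 × 0.41 × 0.414800 = 0.042517
P(Brake chain fails) [AND] = 0.23 × 0.12 = 0.027600
P(Controller stage fails) [OR] = 1 − (1−0.28) × (1−0.027600) × (1−0.17) = 0.418894
P(Robot arm uncommanded motion) [AND] = 0.134400 × 0.042517 × 0.418894 = 0.002394
Rounded to 4 decimal places: P(Robot arm uncommanded motion) ≈ 0.0024.

0.0024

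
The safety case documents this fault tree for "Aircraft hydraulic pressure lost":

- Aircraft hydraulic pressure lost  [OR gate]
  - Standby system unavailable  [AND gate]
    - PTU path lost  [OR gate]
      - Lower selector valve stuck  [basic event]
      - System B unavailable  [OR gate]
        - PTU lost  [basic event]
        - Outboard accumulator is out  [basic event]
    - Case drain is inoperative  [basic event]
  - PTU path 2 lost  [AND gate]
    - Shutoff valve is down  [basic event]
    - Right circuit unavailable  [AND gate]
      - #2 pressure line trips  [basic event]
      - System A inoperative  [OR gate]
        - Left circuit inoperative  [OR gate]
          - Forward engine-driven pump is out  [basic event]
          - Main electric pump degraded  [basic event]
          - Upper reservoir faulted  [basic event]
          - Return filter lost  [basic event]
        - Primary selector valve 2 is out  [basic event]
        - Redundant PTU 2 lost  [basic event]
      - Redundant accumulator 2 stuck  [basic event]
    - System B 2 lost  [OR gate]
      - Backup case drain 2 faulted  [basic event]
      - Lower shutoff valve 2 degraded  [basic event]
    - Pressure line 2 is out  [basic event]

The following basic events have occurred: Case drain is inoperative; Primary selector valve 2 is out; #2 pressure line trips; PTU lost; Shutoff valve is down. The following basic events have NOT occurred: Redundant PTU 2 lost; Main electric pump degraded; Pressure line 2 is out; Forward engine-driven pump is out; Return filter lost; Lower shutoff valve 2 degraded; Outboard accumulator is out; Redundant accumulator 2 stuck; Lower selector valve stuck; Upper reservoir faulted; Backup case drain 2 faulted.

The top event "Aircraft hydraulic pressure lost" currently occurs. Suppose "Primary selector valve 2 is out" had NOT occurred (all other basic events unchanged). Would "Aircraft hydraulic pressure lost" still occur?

Yes

Counterfactual: set "Primary selector valve 2 is out" to not occurred.
System B unavailable [OR]: PTU lost=occurs, Outboard accumulator is out=not → at least one input occurs → occurs.
PTU path lost [OR]: Lower selector valve stuck=not, System B unavailable=occurs → at least one input occurs → occurs.
Standby system unavailable [AND]: PTU path lost=occurs, Case drain is inoperative=occurs → all inputs occur → occurs.
Left circuit inoperative [OR]: Forward engine-driven pump is out=not, Main electric pump degraded=not, Upper reservoir faulted=not, Return filter lost=not → no input occurs → does not occur.
System A inoperative [OR]: Left circuit inoperative=not, Primary selector valve 2 is out=not, Redundant PTU 2 lost=not → no input occurs → does not occur.
Right circuit unavailable [AND]: #2 pressure line trips=occurs, System A inoperative=not, Redundant accumulator 2 stuck=not → not all inputs occur → does not occur.
System B 2 lost [OR]: Backup case drain 2 faulted=not, Lower shutoff valve 2 degraded=not → no input occurs → does not occur.
PTU path 2 lost [AND]: Shutoff valve is down=occurs, Right circuit unavailable=not, System B 2 lost=not, Pressure line 2 is out=not → not all inputs occur → does not occur.
Aircraft hydraulic pressure lost [OR]: Standby system unavailable=occurs, PTU path 2 lost=not → at least one input occurs → occurs.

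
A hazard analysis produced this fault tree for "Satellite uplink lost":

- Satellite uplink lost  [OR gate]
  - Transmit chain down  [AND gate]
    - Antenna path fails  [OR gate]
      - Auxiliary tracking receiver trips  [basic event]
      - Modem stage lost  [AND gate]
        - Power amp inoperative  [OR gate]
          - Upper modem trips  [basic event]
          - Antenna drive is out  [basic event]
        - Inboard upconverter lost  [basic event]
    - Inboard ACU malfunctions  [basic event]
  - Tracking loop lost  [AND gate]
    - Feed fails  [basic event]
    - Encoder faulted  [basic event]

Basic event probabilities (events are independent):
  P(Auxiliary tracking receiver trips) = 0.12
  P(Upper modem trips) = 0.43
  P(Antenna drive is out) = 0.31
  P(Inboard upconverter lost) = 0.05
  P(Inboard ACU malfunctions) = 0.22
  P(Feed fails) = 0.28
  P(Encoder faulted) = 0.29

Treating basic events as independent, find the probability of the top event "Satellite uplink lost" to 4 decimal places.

0.1109

P(Power amp inoperative) [OR] = 1 − (1−0.43) × (1−0.31) = 0.606700
P(Modem stage lost) [AND] = 0.606700 × 0.05 = 0.030335
P(Antenna path fails) [OR] = 1 − (1−0.12) × (1−0.030335) = 0.146695
P(Transmit chain down) [AND] = 0.146695 × 0.22 = 0.032273
P(Tracking loop lost) [AND] = 0.28 × 0.29 = 0.081200
P(Satellite uplink lost) [OR] = 1 − (1−0.032273) × (1−0.081200) = 0.110852
Rounded to 4 decimal places: P(Satellite uplink lost) ≈ 0.1109.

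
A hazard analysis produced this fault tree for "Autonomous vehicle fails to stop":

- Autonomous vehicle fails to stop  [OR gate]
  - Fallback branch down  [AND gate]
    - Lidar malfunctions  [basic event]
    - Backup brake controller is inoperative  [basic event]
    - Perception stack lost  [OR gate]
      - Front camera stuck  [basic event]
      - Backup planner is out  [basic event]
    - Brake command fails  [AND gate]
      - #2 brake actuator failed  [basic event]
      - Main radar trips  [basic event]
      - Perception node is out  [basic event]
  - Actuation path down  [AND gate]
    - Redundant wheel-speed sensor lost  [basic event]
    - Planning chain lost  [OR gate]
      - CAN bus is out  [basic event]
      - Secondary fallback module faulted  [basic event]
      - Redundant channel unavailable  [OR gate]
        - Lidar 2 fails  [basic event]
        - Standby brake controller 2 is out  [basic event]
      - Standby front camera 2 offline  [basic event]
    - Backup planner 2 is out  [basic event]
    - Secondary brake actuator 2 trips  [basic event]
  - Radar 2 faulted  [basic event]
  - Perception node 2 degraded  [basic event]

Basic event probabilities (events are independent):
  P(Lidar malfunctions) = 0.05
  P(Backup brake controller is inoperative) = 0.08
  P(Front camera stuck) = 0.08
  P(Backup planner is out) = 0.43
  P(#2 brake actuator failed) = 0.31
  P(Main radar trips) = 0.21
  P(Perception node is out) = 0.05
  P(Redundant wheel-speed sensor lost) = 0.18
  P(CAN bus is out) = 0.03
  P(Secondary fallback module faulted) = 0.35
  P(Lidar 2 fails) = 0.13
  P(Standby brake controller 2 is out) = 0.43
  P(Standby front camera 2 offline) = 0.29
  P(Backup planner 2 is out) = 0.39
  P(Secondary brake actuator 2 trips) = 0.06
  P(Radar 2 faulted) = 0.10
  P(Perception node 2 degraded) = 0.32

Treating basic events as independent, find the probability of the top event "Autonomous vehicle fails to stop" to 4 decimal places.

0.3900

P(Perception stack lost) [OR] = 1 − (1−0.08) × (1−0.43) = 0.475600
P(Brake command fails) [AND] = 0.31 × 0.21 × 0.05 = 0.003255
P(Fallback branch down) [AND] = 0.05 × 0.08 × 0.475600 × 0.003255 = 0.000006
P(Redundant channel unavailable) [OR] = 1 − (1−0.13) × (1−0.43) = 0.504100
P(Planning chain lost) [OR] = 1 − (1−0.03) × (1−0.35) × (1−0.504100) × (1−0.29) = 0.778008
P(Actuation path down) [AND] = 0.18 × 0.778008 × 0.39 × 0.06 = 0.003277
P(Autonomous vehicle fails to stop) [OR] = 1 − (1−0.000006) × (1−0.003277) × (1−0.10) × (1−0.32) = 0.390009
Rounded to 4 decimal places: P(Autonomous vehicle fails to stop) ≈ 0.3900.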